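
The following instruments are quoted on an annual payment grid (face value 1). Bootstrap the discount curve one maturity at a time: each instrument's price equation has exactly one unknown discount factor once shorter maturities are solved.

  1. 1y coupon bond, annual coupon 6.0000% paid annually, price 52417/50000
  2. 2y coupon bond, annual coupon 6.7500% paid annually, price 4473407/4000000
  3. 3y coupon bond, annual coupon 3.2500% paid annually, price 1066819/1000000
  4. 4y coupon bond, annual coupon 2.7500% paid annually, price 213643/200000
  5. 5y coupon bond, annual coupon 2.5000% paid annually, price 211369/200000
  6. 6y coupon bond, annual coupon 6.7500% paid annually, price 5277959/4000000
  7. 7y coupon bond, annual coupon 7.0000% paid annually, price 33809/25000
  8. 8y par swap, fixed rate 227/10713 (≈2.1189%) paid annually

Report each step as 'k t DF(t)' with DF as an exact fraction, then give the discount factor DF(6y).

1 1 989/1000
2 2 9851/10000
3 3 9711/10000
4 4 1201/1250
5 5 4679/5000
6 6 9299/10000
7 7 8863/10000
8 8 8411/10000
DF(6y) = 9299/10000 ≈ 0.929900

step 1 [1y] bond c/1=3/50: DF=(52417/50000 − 3/50·(0))/(1+3/50) = 989/1000 ≈ 0.989000
step 2 [2y] bond c/1=27/400: DF=(4473407/4000000 − 27/400·(0.989000))/(1+27/400) = 9851/10000 ≈ 0.985100
step 3 [3y] bond c/1=13/400: DF=(1066819/1000000 − 13/400·(0.989000+0.985100))/(1+13/400) = 9711/10000 ≈ 0.971100
step 4 [4y] bond c/1=11/400: DF=(213643/200000 − 11/400·(0.989000+0.985100+0.971100))/(1+11/400) = 1201/1250 ≈ 0.960800
step 5 [5y] bond c/1=1/40: DF=(211369/200000 − 1/40·(0.989000+0.985100+0.971100+0.960800))/(1+1/40) = 4679/5000 ≈ 0.935800
step 6 [6y] bond c/1=27/400: DF=(5277959/4000000 − 27/400·(0.989000+0.985100+0.971100+0.960800+0.935800))/(1+27/400) = 9299/10000 ≈ 0.929900
step 7 [7y] bond c/1=7/100: DF=(33809/25000 − 7/100·(0.989000+0.985100+0.971100+0.960800+0.935800+0.929900))/(1+7/100) = 8863/10000 ≈ 0.886300
step 8 [8y] swap r/1=227/10713: DF=(1 − 227/10713·(0.989000+0.985100+0.971100+0.960800+0.935800+0.929900+0.886300))/(1+227/10713) = 8411/10000 ≈ 0.841100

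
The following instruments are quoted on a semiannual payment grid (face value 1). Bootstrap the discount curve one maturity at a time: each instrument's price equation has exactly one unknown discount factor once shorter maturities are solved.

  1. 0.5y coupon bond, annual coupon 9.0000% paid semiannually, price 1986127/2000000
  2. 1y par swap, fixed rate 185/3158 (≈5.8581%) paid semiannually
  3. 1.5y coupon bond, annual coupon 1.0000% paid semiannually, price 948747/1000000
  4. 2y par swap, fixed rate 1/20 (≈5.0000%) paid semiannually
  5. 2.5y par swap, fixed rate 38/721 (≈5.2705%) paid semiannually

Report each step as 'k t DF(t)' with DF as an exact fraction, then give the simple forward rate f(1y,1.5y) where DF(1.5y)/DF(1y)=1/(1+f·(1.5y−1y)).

step 1 [0.5y] bond c/2=9/200: DF=(1986127/2000000 − 9/200·(0))/(1+9/200) = 9503/10000 ≈ 0.950300
step 2 [1y] swap r/2=185/6316: DF=(1 − 185/6316·(0.950300))/(1+185/6316) = 1889/2000 ≈ 0.944500
step 3 [1.5y] bond c/2=1/200: DF=(948747/1000000 − 1/200·(0.950300+0.944500))/(1+1/200) = 4673/5000 ≈ 0.934600
step 4 [2y] swap r/2=1/40: DF=(1 − 1/40·(0.950300+0.944500+0.934600))/(1+1/40) = 4533/5000 ≈ 0.906600
step 5 [2.5y] swap r/2=19/721: DF=(1 − 19/721·(0.950300+0.944500+0.934600+0.906600))/(1+19/721) = 549/625 ≈ 0.878400

1 1/2 9503/10000
2 1 1889/2000
3 3/2 4673/5000
4 2 4533/5000
5 5/2 549/625
f(1y,1.5y) = ((1889/2000)/(4673/5000) − 1)/(1/2) = 99/4673 ≈ 2.1186%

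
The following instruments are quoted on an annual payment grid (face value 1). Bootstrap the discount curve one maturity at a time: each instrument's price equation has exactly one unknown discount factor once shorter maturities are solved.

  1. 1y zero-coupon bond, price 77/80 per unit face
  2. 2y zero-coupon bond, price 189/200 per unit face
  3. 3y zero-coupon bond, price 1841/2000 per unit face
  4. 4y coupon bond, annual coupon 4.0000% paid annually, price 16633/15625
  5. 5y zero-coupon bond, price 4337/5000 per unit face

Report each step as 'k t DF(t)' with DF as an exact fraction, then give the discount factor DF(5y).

1 1 77/80
2 2 189/200
3 3 1841/2000
4 4 2287/2500
5 5 4337/5000
DF(5y) = 4337/5000 ≈ 0.867400

step 1 [1y] zero: DF = P = 77/80 ≈ 0.962500
step 2 [2y] zero: DF = P = 189/200 ≈ 0.945000
step 3 [3y] zero: DF = P = 1841/2000 ≈ 0.920500
step 4 [4y] bond c/1=1/25: DF=(16633/15625 − 1/25·(0.962500+0.945000+0.920500))/(1+1/25) = 2287/2500 ≈ 0.914800
step 5 [5y] zero: DF = P = 4337/5000 ≈ 0.867400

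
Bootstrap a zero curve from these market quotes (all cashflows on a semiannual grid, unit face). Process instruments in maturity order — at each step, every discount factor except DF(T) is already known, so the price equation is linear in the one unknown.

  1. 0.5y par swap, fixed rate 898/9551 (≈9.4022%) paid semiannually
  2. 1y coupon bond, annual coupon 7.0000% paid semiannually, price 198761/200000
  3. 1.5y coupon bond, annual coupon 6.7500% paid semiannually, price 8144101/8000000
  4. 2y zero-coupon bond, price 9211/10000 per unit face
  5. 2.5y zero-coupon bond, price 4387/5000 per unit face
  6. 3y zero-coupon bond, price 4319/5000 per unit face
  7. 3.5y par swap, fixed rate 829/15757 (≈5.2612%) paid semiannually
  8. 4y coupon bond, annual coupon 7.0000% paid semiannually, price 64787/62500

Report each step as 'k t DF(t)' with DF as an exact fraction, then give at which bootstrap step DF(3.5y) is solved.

1 1/2 9551/10000
2 1 9279/10000
3 3/2 9233/10000
4 2 9211/10000
5 5/2 4387/5000
6 3 4319/5000
7 7/2 4171/5000
8 4 1971/2500
DF(3.5y) is solved at step 7

step 1 [0.5y] swap r/2=449/9551: DF=(1 − 449/9551·(0))/(1+449/9551) = 9551/10000 ≈ 0.955100
step 2 [1y] bond c/2=7/200: DF=(198761/200000 − 7/200·(0.955100))/(1+7/200) = 9279/10000 ≈ 0.927900
step 3 [1.5y] bond c/2=27/800: DF=(8144101/8000000 − 27/800·(0.955100+0.927900))/(1+27/800) = 9233/10000 ≈ 0.923300
step 4 [2y] zero: DF = P = 9211/10000 ≈ 0.921100
step 5 [2.5y] zero: DF = P = 4387/5000 ≈ 0.877400
step 6 [3y] zero: DF = P = 4319/5000 ≈ 0.863800
step 7 [3.5y] swap r/2=829/31514: DF=(1 − 829/31514·(0.955100+0.927900+0.923300+0.921100+0.877400+0.863800))/(1+829/31514) = 4171/5000 ≈ 0.834200
step 8 [4y] bond c/2=7/200: DF=(64787/62500 − 7/200·(0.955100+0.927900+0.923300+0.921100+0.877400+0.863800+0.834200))/(1+7/200) = 1971/2500 ≈ 0.788400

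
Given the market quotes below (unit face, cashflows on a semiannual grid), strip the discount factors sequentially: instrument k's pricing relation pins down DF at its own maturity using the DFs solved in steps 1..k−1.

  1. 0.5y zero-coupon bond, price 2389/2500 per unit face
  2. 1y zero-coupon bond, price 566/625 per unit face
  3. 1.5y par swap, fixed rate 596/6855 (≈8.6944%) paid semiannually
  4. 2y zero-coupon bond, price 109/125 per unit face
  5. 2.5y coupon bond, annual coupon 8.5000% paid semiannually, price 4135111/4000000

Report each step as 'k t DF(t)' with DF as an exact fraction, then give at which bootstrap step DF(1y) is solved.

1 1/2 2389/2500
2 1 566/625
3 3/2 1101/1250
4 2 109/125
5 5/2 8443/10000
DF(1y) is solved at step 2

step 1 [0.5y] zero: DF = P = 2389/2500 ≈ 0.955600
step 2 [1y] zero: DF = P = 566/625 ≈ 0.905600
step 3 [1.5y] swap r/2=298/6855: DF=(1 − 298/6855·(0.955600+0.905600))/(1+298/6855) = 1101/1250 ≈ 0.880800
step 4 [2y] zero: DF = P = 109/125 ≈ 0.872000
step 5 [2.5y] bond c/2=17/400: DF=(4135111/4000000 − 17/400·(0.955600+0.905600+0.880800+0.872000))/(1+17/400) = 8443/10000 ≈ 0.844300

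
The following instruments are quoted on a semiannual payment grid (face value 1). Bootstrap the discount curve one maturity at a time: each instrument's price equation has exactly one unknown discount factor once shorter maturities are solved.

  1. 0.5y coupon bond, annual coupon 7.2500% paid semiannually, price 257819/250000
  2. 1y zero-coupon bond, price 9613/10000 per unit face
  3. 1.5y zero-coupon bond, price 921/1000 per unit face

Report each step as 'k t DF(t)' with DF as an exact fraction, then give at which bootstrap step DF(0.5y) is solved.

1 1/2 622/625
2 1 9613/10000
3 3/2 921/1000
DF(0.5y) is solved at step 1

step 1 [0.5y] bond c/2=29/800: DF=(257819/250000 − 29/800·(0))/(1+29/800) = 622/625 ≈ 0.995200
step 2 [1y] zero: DF = P = 9613/10000 ≈ 0.961300
step 3 [1.5y] zero: DF = P = 921/1000 ≈ 0.921000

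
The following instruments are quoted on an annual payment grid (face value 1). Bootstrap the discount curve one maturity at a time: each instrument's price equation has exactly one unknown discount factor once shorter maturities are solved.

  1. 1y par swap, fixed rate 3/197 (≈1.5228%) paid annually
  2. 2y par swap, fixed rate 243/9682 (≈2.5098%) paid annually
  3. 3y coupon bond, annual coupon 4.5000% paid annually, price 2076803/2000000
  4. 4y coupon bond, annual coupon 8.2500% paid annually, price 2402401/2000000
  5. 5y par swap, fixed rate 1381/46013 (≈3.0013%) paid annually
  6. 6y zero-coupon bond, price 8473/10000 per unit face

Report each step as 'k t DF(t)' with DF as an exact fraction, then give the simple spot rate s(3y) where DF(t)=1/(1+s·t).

step 1 [1y] swap r/1=3/197: DF=(1 − 3/197·(0))/(1+3/197) = 197/200 ≈ 0.985000
step 2 [2y] swap r/1=243/9682: DF=(1 − 243/9682·(0.985000))/(1+243/9682) = 4757/5000 ≈ 0.951400
step 3 [3y] bond c/1=9/200: DF=(2076803/2000000 − 9/200·(0.985000+0.951400))/(1+9/200) = 9103/10000 ≈ 0.910300
step 4 [4y] bond c/1=33/400: DF=(2402401/2000000 − 33/400·(0.985000+0.951400+0.910300))/(1+33/400) = 8927/10000 ≈ 0.892700
step 5 [5y] swap r/1=1381/46013: DF=(1 − 1381/46013·(0.985000+0.951400+0.910300+0.892700))/(1+1381/46013) = 8619/10000 ≈ 0.861900
step 6 [6y] zero: DF = P = 8473/10000 ≈ 0.847300

1 1 197/200
2 2 4757/5000
3 3 9103/10000
4 4 8927/10000
5 5 8619/10000
6 6 8473/10000
s(3y) = (1/(9103/10000) − 1)/(3) = 299/9103 ≈ 3.2846%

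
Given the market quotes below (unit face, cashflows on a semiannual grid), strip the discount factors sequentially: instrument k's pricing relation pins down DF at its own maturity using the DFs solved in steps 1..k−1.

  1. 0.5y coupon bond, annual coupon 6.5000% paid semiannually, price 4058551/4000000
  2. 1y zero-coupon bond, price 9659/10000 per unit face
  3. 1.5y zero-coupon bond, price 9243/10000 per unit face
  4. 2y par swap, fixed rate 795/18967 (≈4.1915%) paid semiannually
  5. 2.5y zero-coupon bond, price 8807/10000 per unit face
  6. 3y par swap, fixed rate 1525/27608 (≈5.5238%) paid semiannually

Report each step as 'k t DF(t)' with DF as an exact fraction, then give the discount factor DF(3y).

1 1/2 9827/10000
2 1 9659/10000
3 3/2 9243/10000
4 2 1841/2000
5 5/2 8807/10000
6 3 339/400
DF(3y) = 339/400 ≈ 0.847500

step 1 [0.5y] bond c/2=13/400: DF=(4058551/4000000 − 13/400·(0))/(1+13/400) = 9827/10000 ≈ 0.982700
step 2 [1y] zero: DF = P = 9659/10000 ≈ 0.965900
step 3 [1.5y] zero: DF = P = 9243/10000 ≈ 0.924300
step 4 [2y] swap r/2=795/37934: DF=(1 − 795/37934·(0.982700+0.965900+0.924300))/(1+795/37934) = 1841/2000 ≈ 0.920500
step 5 [2.5y] zero: DF = P = 8807/10000 ≈ 0.880700
step 6 [3y] swap r/2=1525/55216: DF=(1 − 1525/55216·(0.982700+0.965900+0.924300+0.920500+0.880700))/(1+1525/55216) = 339/400 ≈ 0.847500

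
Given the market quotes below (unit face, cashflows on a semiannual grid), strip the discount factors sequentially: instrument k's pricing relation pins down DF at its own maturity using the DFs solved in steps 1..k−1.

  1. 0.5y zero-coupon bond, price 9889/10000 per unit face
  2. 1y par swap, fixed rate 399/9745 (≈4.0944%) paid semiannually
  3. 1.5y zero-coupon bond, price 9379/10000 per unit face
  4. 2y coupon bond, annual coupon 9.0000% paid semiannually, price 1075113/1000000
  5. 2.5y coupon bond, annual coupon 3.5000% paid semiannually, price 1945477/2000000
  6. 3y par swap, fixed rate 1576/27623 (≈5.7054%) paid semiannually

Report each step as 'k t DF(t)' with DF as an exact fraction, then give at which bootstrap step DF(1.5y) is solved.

1 1/2 9889/10000
2 1 9601/10000
3 3/2 9379/10000
4 2 1809/2000
5 5/2 2227/2500
6 3 1053/1250
DF(1.5y) is solved at step 3

step 1 [0.5y] zero: DF = P = 9889/10000 ≈ 0.988900
step 2 [1y] swap r/2=399/19490: DF=(1 − 399/19490·(0.988900))/(1+399/19490) = 9601/10000 ≈ 0.960100
step 3 [1.5y] zero: DF = P = 9379/10000 ≈ 0.937900
step 4 [2y] bond c/2=9/200: DF=(1075113/1000000 − 9/200·(0.988900+0.960100+0.937900))/(1+9/200) = 1809/2000 ≈ 0.904500
step 5 [2.5y] bond c/2=7/400: DF=(1945477/2000000 − 7/400·(0.988900+0.960100+0.937900+0.904500))/(1+7/400) = 2227/2500 ≈ 0.890800
step 6 [3y] swap r/2=788/27623: DF=(1 − 788/27623·(0.988900+0.960100+0.937900+0.904500+0.890800))/(1+788/27623) = 1053/1250 ≈ 0.842400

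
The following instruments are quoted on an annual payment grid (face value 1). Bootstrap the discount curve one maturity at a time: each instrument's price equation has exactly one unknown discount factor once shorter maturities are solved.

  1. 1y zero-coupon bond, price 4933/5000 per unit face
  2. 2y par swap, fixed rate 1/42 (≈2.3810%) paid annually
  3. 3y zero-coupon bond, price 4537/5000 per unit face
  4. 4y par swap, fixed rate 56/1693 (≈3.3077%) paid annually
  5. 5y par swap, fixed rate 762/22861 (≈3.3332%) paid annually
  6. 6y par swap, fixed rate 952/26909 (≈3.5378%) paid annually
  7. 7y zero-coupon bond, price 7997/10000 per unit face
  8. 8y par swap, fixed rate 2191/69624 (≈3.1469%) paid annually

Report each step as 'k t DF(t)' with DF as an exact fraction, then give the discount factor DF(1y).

step 1 [1y] zero: DF = P = 4933/5000 ≈ 0.986600
step 2 [2y] swap r/1=1/42: DF=(1 − 1/42·(0.986600))/(1+1/42) = 4769/5000 ≈ 0.953800
step 3 [3y] zero: DF = P = 4537/5000 ≈ 0.907400
step 4 [4y] swap r/1=56/1693: DF=(1 − 56/1693·(0.986600+0.953800+0.907400))/(1+56/1693) = 548/625 ≈ 0.876800
step 5 [5y] swap r/1=762/22861: DF=(1 − 762/22861·(0.986600+0.953800+0.907400+0.876800))/(1+762/22861) = 2119/2500 ≈ 0.847600
step 6 [6y] swap r/1=952/26909: DF=(1 − 952/26909·(0.986600+0.953800+0.907400+0.876800+0.847600))/(1+952/26909) = 506/625 ≈ 0.809600
step 7 [7y] zero: DF = P = 7997/10000 ≈ 0.799700
step 8 [8y] swap r/1=2191/69624: DF=(1 − 2191/69624·(0.986600+0.953800+0.907400+0.876800+0.847600+0.809600+0.799700))/(1+2191/69624) = 7809/10000 ≈ 0.780900

1 1 4933/5000
2 2 4769/5000
3 3 4537/5000
4 4 548/625
5 5 2119/2500
6 6 506/625
7 7 7997/10000
8 8 7809/10000
DF(1y) = 4933/5000 ≈ 0.986600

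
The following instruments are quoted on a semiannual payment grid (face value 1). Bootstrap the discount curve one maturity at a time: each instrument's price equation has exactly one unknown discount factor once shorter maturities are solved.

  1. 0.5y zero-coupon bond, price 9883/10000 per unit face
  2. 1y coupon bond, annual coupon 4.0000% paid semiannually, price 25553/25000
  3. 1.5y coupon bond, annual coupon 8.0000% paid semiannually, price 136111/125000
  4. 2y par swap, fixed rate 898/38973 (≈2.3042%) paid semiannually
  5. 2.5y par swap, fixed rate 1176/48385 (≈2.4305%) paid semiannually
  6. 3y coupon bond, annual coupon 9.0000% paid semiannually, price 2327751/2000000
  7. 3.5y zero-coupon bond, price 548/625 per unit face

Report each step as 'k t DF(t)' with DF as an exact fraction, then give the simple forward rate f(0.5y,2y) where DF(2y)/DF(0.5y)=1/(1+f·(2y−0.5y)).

step 1 [0.5y] zero: DF = P = 9883/10000 ≈ 0.988300
step 2 [1y] bond c/2=1/50: DF=(25553/25000 − 1/50·(0.988300))/(1+1/50) = 9827/10000 ≈ 0.982700
step 3 [1.5y] bond c/2=1/25: DF=(136111/125000 − 1/25·(0.988300+0.982700))/(1+1/25) = 607/625 ≈ 0.971200
step 4 [2y] swap r/2=449/38973: DF=(1 − 449/38973·(0.988300+0.982700+0.971200))/(1+449/38973) = 9551/10000 ≈ 0.955100
step 5 [2.5y] swap r/2=588/48385: DF=(1 − 588/48385·(0.988300+0.982700+0.971200+0.955100))/(1+588/48385) = 2353/2500 ≈ 0.941200
step 6 [3y] bond c/2=9/200: DF=(2327751/2000000 − 9/200·(0.988300+0.982700+0.971200+0.955100+0.941200))/(1+9/200) = 4527/5000 ≈ 0.905400
step 7 [3.5y] zero: DF = P = 548/625 ≈ 0.876800

1 1/2 9883/10000
2 1 9827/10000
3 3/2 607/625
4 2 9551/10000
5 5/2 2353/2500
6 3 4527/5000
7 7/2 548/625
f(0.5y,2y) = ((9883/10000)/(9551/10000) − 1)/(3/2) = 664/28653 ≈ 2.3174%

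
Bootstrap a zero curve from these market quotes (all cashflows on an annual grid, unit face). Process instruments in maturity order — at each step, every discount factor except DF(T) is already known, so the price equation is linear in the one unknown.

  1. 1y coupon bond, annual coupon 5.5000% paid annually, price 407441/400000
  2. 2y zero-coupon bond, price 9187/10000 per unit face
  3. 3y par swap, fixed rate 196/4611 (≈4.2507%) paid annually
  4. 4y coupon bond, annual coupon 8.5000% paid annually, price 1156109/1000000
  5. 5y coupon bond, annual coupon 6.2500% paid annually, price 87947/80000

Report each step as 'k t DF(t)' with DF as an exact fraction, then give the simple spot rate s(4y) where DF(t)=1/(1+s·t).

1 1 1931/2000
2 2 9187/10000
3 3 1103/1250
4 4 1061/1250
5 5 411/500
s(4y) = (1/(1061/1250) − 1)/(4) = 189/4244 ≈ 4.4533%

step 1 [1y] bond c/1=11/200: DF=(407441/400000 − 11/200·(0))/(1+11/200) = 1931/2000 ≈ 0.965500
step 2 [2y] zero: DF = P = 9187/10000 ≈ 0.918700
step 3 [3y] swap r/1=196/4611: DF=(1 − 196/4611·(0.965500+0.918700))/(1+196/4611) = 1103/1250 ≈ 0.882400
step 4 [4y] bond c/1=17/200: DF=(1156109/1000000 − 17/200·(0.965500+0.918700+0.882400))/(1+17/200) = 1061/1250 ≈ 0.848800
step 5 [5y] bond c/1=1/16: DF=(87947/80000 − 1/16·(0.965500+0.918700+0.882400+0.848800))/(1+1/16) = 411/500 ≈ 0.822000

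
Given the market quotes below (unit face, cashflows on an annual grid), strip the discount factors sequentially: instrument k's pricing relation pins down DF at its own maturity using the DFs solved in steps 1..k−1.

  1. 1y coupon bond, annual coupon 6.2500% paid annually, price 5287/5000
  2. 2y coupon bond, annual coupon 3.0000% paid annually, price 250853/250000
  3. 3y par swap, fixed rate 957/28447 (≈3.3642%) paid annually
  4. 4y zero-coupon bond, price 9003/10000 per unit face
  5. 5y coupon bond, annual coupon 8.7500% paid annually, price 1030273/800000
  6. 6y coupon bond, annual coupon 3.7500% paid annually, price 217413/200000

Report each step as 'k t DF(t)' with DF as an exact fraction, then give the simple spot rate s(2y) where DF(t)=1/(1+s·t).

1 1 622/625
2 2 2363/2500
3 3 9043/10000
4 4 9003/10000
5 5 8829/10000
6 6 1761/2000
s(2y) = (1/(2363/2500) − 1)/(2) = 137/4726 ≈ 2.8989%

step 1 [1y] bond c/1=1/16: DF=(5287/5000 − 1/16·(0))/(1+1/16) = 622/625 ≈ 0.995200
step 2 [2y] bond c/1=3/100: DF=(250853/250000 − 3/100·(0.995200))/(1+3/100) = 2363/2500 ≈ 0.945200
step 3 [3y] swap r/1=957/28447: DF=(1 − 957/28447·(0.995200+0.945200))/(1+957/28447) = 9043/10000 ≈ 0.904300
step 4 [4y] zero: DF = P = 9003/10000 ≈ 0.900300
step 5 [5y] bond c/1=7/80: DF=(1030273/800000 − 7/80·(0.995200+0.945200+0.904300+0.900300))/(1+7/80) = 8829/10000 ≈ 0.882900
step 6 [6y] bond c/1=3/80: DF=(217413/200000 − 3/80·(0.995200+0.945200+0.904300+0.900300+0.882900))/(1+3/80) = 1761/2000 ≈ 0.880500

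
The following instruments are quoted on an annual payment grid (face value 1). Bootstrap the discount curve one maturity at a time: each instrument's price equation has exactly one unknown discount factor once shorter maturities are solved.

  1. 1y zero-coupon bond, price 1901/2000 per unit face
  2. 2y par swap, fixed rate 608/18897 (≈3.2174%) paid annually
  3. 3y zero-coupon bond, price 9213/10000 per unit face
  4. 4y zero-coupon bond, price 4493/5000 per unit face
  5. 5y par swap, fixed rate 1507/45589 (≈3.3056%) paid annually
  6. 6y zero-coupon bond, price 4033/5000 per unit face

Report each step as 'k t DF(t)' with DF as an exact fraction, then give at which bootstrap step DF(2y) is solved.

step 1 [1y] zero: DF = P = 1901/2000 ≈ 0.950500
step 2 [2y] swap r/1=608/18897: DF=(1 − 608/18897·(0.950500))/(1+608/18897) = 587/625 ≈ 0.939200
step 3 [3y] zero: DF = P = 9213/10000 ≈ 0.921300
step 4 [4y] zero: DF = P = 4493/5000 ≈ 0.898600
step 5 [5y] swap r/1=1507/45589: DF=(1 − 1507/45589·(0.950500+0.939200+0.921300+0.898600))/(1+1507/45589) = 8493/10000 ≈ 0.849300
step 6 [6y] zero: DF = P = 4033/5000 ≈ 0.806600

1 1 1901/2000
2 2 587/625
3 3 9213/10000
4 4 4493/5000
5 5 8493/10000
6 6 4033/5000
DF(2y) is solved at step 2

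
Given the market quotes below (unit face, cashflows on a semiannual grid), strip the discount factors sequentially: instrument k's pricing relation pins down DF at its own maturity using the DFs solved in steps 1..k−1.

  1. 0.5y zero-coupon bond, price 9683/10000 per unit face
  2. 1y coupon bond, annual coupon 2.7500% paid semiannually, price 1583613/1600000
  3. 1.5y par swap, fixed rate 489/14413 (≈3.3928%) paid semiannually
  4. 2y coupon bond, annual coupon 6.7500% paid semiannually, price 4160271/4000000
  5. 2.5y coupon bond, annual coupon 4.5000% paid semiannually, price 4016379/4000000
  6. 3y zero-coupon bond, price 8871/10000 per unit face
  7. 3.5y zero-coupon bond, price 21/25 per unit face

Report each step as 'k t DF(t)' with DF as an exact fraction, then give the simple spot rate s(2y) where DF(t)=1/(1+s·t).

step 1 [0.5y] zero: DF = P = 9683/10000 ≈ 0.968300
step 2 [1y] bond c/2=11/800: DF=(1583613/1600000 − 11/800·(0.968300))/(1+11/800) = 602/625 ≈ 0.963200
step 3 [1.5y] swap r/2=489/28826: DF=(1 − 489/28826·(0.968300+0.963200))/(1+489/28826) = 9511/10000 ≈ 0.951100
step 4 [2y] bond c/2=27/800: DF=(4160271/4000000 − 27/800·(0.968300+0.963200+0.951100))/(1+27/800) = 114/125 ≈ 0.912000
step 5 [2.5y] bond c/2=9/400: DF=(4016379/4000000 − 9/400·(0.968300+0.963200+0.951100+0.912000))/(1+9/400) = 1797/2000 ≈ 0.898500
step 6 [3y] zero: DF = P = 8871/10000 ≈ 0.887100
step 7 [3.5y] zero: DF = P = 21/25 ≈ 0.840000

1 1/2 9683/10000
2 1 602/625
3 3/2 9511/10000
4 2 114/125
5 5/2 1797/2000
6 3 8871/10000
7 7/2 21/25
s(2y) = (1/(114/125) − 1)/(2) = 11/228 ≈ 4.8246%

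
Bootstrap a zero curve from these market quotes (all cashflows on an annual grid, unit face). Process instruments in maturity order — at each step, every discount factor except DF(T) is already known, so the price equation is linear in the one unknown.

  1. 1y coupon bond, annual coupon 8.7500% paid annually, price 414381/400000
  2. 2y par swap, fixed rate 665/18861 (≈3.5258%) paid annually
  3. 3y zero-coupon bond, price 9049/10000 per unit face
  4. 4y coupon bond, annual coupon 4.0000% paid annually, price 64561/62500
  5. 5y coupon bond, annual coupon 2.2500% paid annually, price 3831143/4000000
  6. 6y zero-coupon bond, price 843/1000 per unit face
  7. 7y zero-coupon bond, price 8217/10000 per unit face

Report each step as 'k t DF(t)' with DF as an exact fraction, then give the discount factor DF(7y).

step 1 [1y] bond c/1=7/80: DF=(414381/400000 − 7/80·(0))/(1+7/80) = 4763/5000 ≈ 0.952600
step 2 [2y] swap r/1=665/18861: DF=(1 − 665/18861·(0.952600))/(1+665/18861) = 1867/2000 ≈ 0.933500
step 3 [3y] zero: DF = P = 9049/10000 ≈ 0.904900
step 4 [4y] bond c/1=1/25: DF=(64561/62500 − 1/25·(0.952600+0.933500+0.904900))/(1+1/25) = 8859/10000 ≈ 0.885900
step 5 [5y] bond c/1=9/400: DF=(3831143/4000000 − 9/400·(0.952600+0.933500+0.904900+0.885900))/(1+9/400) = 4279/5000 ≈ 0.855800
step 6 [6y] zero: DF = P = 843/1000 ≈ 0.843000
step 7 [7y] zero: DF = P = 8217/10000 ≈ 0.821700

1 1 4763/5000
2 2 1867/2000
3 3 9049/10000
4 4 8859/10000
5 5 4279/5000
6 6 843/1000
7 7 8217/10000
DF(7y) = 8217/10000 ≈ 0.821700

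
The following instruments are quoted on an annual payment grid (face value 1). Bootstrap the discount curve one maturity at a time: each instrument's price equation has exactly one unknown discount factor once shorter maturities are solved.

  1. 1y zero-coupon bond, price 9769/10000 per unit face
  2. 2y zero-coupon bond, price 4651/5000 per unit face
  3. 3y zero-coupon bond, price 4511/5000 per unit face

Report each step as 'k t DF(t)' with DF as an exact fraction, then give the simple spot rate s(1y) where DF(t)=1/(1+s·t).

1 1 9769/10000
2 2 4651/5000
3 3 4511/5000
s(1y) = (1/(9769/10000) − 1)/(1) = 231/9769 ≈ 2.3646%

step 1 [1y] zero: DF = P = 9769/10000 ≈ 0.976900
step 2 [2y] zero: DF = P = 4651/5000 ≈ 0.930200
step 3 [3y] zero: DF = P = 4511/5000 ≈ 0.902200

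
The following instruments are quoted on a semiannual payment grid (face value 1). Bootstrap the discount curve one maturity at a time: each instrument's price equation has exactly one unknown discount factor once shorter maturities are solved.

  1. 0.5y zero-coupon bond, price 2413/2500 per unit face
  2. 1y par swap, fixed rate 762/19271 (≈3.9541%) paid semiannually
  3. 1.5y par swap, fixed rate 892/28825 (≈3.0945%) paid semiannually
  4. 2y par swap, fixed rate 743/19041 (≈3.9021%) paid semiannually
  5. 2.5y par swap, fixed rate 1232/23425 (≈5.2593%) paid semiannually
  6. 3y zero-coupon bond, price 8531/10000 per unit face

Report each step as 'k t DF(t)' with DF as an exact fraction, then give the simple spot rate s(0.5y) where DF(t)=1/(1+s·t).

step 1 [0.5y] zero: DF = P = 2413/2500 ≈ 0.965200
step 2 [1y] swap r/2=381/19271: DF=(1 − 381/19271·(0.965200))/(1+381/19271) = 9619/10000 ≈ 0.961900
step 3 [1.5y] swap r/2=446/28825: DF=(1 − 446/28825·(0.965200+0.961900))/(1+446/28825) = 4777/5000 ≈ 0.955400
step 4 [2y] swap r/2=743/38082: DF=(1 − 743/38082·(0.965200+0.961900+0.955400))/(1+743/38082) = 9257/10000 ≈ 0.925700
step 5 [2.5y] swap r/2=616/23425: DF=(1 − 616/23425·(0.965200+0.961900+0.955400+0.925700))/(1+616/23425) = 548/625 ≈ 0.876800
step 6 [3y] zero: DF = P = 8531/10000 ≈ 0.853100

1 1/2 2413/2500
2 1 9619/10000
3 3/2 4777/5000
4 2 9257/10000
5 5/2 548/625
6 3 8531/10000
s(0.5y) = (1/(2413/2500) − 1)/(1/2) = 174/2413 ≈ 7.2109%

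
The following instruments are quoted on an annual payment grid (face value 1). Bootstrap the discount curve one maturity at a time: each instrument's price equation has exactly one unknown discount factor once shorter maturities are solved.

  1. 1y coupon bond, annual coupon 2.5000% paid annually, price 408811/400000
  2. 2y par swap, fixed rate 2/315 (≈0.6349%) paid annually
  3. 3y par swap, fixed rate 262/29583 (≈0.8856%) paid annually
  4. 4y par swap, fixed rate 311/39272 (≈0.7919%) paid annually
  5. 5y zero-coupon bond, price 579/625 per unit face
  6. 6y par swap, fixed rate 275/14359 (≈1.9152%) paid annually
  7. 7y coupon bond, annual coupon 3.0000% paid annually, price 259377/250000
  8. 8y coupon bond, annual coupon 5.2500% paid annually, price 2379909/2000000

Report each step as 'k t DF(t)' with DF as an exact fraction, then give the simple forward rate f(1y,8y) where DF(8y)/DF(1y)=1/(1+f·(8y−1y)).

step 1 [1y] bond c/1=1/40: DF=(408811/400000 − 1/40·(0))/(1+1/40) = 9971/10000 ≈ 0.997100
step 2 [2y] swap r/1=2/315: DF=(1 − 2/315·(0.997100))/(1+2/315) = 4937/5000 ≈ 0.987400
step 3 [3y] swap r/1=262/29583: DF=(1 − 262/29583·(0.997100+0.987400))/(1+262/29583) = 4869/5000 ≈ 0.973800
step 4 [4y] swap r/1=311/39272: DF=(1 − 311/39272·(0.997100+0.987400+0.973800))/(1+311/39272) = 9689/10000 ≈ 0.968900
step 5 [5y] zero: DF = P = 579/625 ≈ 0.926400
step 6 [6y] swap r/1=275/14359: DF=(1 − 275/14359·(0.997100+0.987400+0.973800+0.968900+0.926400))/(1+275/14359) = 89/100 ≈ 0.890000
step 7 [7y] bond c/1=3/100: DF=(259377/250000 − 3/100·(0.997100+0.987400+0.973800+0.968900+0.926400+0.890000))/(1+3/100) = 21/25 ≈ 0.840000
step 8 [8y] bond c/1=21/400: DF=(2379909/2000000 − 21/400·(0.997100+0.987400+0.973800+0.968900+0.926400+0.890000+0.840000))/(1+21/400) = 4011/5000 ≈ 0.802200

1 1 9971/10000
2 2 4937/5000
3 3 4869/5000
4 4 9689/10000
5 5 579/625
6 6 89/100
7 7 21/25
8 8 4011/5000
f(1y,8y) = ((9971/10000)/(4011/5000) − 1)/(7) = 1949/56154 ≈ 3.4708%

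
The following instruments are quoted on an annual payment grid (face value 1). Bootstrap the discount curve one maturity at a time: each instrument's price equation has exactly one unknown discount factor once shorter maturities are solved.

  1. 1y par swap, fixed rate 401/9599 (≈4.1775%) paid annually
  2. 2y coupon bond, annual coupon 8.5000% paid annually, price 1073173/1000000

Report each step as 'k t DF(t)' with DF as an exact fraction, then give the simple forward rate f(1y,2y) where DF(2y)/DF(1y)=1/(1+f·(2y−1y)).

step 1 [1y] swap r/1=401/9599: DF=(1 − 401/9599·(0))/(1+401/9599) = 9599/10000 ≈ 0.959900
step 2 [2y] bond c/1=17/200: DF=(1073173/1000000 − 17/200·(0.959900))/(1+17/200) = 9139/10000 ≈ 0.913900

1 1 9599/10000
2 2 9139/10000
f(1y,2y) = ((9599/10000)/(9139/10000) − 1)/(1) = 460/9139 ≈ 5.0334%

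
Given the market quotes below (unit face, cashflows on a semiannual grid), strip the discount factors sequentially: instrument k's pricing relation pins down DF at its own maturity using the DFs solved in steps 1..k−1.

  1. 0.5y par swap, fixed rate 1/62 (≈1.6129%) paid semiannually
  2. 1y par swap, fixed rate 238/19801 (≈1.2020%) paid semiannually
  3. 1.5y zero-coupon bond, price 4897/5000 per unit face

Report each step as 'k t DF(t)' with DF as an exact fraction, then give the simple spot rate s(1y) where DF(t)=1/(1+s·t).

1 1/2 124/125
2 1 9881/10000
3 3/2 4897/5000
s(1y) = (1/(9881/10000) − 1)/(1) = 119/9881 ≈ 1.2043%

step 1 [0.5y] swap r/2=1/124: DF=(1 − 1/124·(0))/(1+1/124) = 124/125 ≈ 0.992000
step 2 [1y] swap r/2=119/19801: DF=(1 − 119/19801·(0.992000))/(1+119/19801) = 9881/10000 ≈ 0.988100
step 3 [1.5y] zero: DF = P = 4897/5000 ≈ 0.979400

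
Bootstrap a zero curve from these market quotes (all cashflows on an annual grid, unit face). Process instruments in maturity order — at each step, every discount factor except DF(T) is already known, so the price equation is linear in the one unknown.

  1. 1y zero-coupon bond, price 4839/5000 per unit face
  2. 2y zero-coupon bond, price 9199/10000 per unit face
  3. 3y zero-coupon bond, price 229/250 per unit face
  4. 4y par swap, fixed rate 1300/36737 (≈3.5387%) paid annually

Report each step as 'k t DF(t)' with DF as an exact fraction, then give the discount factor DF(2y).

step 1 [1y] zero: DF = P = 4839/5000 ≈ 0.967800
step 2 [2y] zero: DF = P = 9199/10000 ≈ 0.919900
step 3 [3y] zero: DF = P = 229/250 ≈ 0.916000
step 4 [4y] swap r/1=1300/36737: DF=(1 − 1300/36737·(0.967800+0.919900+0.916000))/(1+1300/36737) = 87/100 ≈ 0.870000

1 1 4839/5000
2 2 9199/10000
3 3 229/250
4 4 87/100
DF(2y) = 9199/10000 ≈ 0.919900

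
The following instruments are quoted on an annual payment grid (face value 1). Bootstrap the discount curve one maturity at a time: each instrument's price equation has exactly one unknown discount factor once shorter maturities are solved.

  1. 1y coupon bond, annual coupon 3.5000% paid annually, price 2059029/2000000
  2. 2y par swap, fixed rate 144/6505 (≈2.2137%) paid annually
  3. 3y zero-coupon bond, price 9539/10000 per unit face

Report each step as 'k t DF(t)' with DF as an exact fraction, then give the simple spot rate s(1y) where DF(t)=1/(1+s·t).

step 1 [1y] bond c/1=7/200: DF=(2059029/2000000 − 7/200·(0))/(1+7/200) = 9947/10000 ≈ 0.994700
step 2 [2y] swap r/1=144/6505: DF=(1 − 144/6505·(0.994700))/(1+144/6505) = 598/625 ≈ 0.956800
step 3 [3y] zero: DF = P = 9539/10000 ≈ 0.953900

1 1 9947/10000
2 2 598/625
3 3 9539/10000
s(1y) = (1/(9947/10000) − 1)/(1) = 53/9947 ≈ 0.5328%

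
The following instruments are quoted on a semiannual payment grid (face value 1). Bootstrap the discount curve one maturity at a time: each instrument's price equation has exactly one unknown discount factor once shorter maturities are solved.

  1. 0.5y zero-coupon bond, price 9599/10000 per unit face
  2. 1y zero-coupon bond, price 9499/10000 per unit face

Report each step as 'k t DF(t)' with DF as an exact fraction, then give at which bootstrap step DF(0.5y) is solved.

1 1/2 9599/10000
2 1 9499/10000
DF(0.5y) is solved at step 1

step 1 [0.5y] zero: DF = P = 9599/10000 ≈ 0.959900
step 2 [1y] zero: DF = P = 9499/10000 ≈ 0.949900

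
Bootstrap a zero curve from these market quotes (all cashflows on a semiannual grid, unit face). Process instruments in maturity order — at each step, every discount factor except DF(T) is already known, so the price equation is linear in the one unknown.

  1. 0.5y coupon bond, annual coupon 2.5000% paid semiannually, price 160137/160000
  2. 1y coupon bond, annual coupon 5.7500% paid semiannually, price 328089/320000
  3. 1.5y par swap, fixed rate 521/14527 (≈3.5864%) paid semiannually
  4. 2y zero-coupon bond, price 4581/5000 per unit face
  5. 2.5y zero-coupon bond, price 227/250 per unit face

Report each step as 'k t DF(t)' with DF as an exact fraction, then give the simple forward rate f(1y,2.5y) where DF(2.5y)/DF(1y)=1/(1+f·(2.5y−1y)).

1 1/2 1977/2000
2 1 969/1000
3 3/2 9479/10000
4 2 4581/5000
5 5/2 227/250
f(1y,2.5y) = ((969/1000)/(227/250) − 1)/(3/2) = 61/1362 ≈ 4.4787%

step 1 [0.5y] bond c/2=1/80: DF=(160137/160000 − 1/80·(0))/(1+1/80) = 1977/2000 ≈ 0.988500
step 2 [1y] bond c/2=23/800: DF=(328089/320000 − 23/800·(0.988500))/(1+23/800) = 969/1000 ≈ 0.969000
step 3 [1.5y] swap r/2=521/29054: DF=(1 − 521/29054·(0.988500+0.969000))/(1+521/29054) = 9479/10000 ≈ 0.947900
step 4 [2y] zero: DF = P = 4581/5000 ≈ 0.916200
step 5 [2.5y] zero: DF = P = 227/250 ≈ 0.908000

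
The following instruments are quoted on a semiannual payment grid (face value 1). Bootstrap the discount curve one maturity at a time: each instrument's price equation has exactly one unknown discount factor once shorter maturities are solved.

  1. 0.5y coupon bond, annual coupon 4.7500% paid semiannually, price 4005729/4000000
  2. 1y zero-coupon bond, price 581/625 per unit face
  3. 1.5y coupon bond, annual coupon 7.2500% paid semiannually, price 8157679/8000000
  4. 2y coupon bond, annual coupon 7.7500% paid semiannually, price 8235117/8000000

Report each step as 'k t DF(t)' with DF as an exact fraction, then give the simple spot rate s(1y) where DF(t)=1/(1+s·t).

step 1 [0.5y] bond c/2=19/800: DF=(4005729/4000000 − 19/800·(0))/(1+19/800) = 4891/5000 ≈ 0.978200
step 2 [1y] zero: DF = P = 581/625 ≈ 0.929600
step 3 [1.5y] bond c/2=29/800: DF=(8157679/8000000 − 29/800·(0.978200+0.929600))/(1+29/800) = 9173/10000 ≈ 0.917300
step 4 [2y] bond c/2=31/800: DF=(8235117/8000000 − 31/800·(0.978200+0.929600+0.917300))/(1+31/800) = 1107/1250 ≈ 0.885600

1 1/2 4891/5000
2 1 581/625
3 3/2 9173/10000
4 2 1107/1250
s(1y) = (1/(581/625) − 1)/(1) = 44/581 ≈ 7.5731%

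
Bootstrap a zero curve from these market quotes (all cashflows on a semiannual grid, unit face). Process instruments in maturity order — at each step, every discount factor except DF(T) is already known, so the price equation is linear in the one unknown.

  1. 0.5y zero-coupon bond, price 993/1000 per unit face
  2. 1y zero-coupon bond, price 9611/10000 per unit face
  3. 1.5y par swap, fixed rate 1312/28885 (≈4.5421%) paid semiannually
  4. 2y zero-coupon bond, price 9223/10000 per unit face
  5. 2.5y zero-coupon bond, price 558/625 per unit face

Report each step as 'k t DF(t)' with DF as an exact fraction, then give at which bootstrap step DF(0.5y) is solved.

step 1 [0.5y] zero: DF = P = 993/1000 ≈ 0.993000
step 2 [1y] zero: DF = P = 9611/10000 ≈ 0.961100
step 3 [1.5y] swap r/2=656/28885: DF=(1 − 656/28885·(0.993000+0.961100))/(1+656/28885) = 584/625 ≈ 0.934400
step 4 [2y] zero: DF = P = 9223/10000 ≈ 0.922300
step 5 [2.5y] zero: DF = P = 558/625 ≈ 0.892800

1 1/2 993/1000
2 1 9611/10000
3 3/2 584/625
4 2 9223/10000
5 5/2 558/625
DF(0.5y) is solved at step 1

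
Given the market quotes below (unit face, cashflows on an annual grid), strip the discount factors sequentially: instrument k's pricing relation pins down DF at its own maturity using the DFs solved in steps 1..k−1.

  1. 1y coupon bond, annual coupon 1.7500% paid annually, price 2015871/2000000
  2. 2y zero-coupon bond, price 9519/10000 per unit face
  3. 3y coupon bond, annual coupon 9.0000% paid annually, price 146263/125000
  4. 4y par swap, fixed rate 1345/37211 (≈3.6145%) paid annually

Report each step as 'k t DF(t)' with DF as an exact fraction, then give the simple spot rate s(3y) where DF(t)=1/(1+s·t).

step 1 [1y] bond c/1=7/400: DF=(2015871/2000000 − 7/400·(0))/(1+7/400) = 4953/5000 ≈ 0.990600
step 2 [2y] zero: DF = P = 9519/10000 ≈ 0.951900
step 3 [3y] bond c/1=9/100: DF=(146263/125000 − 9/100·(0.990600+0.951900))/(1+9/100) = 9131/10000 ≈ 0.913100
step 4 [4y] swap r/1=1345/37211: DF=(1 − 1345/37211·(0.990600+0.951900+0.913100))/(1+1345/37211) = 1731/2000 ≈ 0.865500

1 1 4953/5000
2 2 9519/10000
3 3 9131/10000
4 4 1731/2000
s(3y) = (1/(9131/10000) − 1)/(3) = 869/27393 ≈ 3.1723%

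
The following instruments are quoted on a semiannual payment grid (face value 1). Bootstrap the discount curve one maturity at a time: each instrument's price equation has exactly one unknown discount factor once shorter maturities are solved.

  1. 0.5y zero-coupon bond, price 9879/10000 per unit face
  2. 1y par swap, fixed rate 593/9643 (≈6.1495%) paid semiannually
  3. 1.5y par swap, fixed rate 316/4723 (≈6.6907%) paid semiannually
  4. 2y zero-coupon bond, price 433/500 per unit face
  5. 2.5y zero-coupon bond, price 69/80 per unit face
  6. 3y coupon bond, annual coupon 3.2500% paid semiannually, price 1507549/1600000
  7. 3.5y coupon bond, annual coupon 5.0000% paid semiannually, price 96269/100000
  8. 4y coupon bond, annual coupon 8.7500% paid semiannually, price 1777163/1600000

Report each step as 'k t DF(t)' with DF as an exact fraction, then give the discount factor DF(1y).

step 1 [0.5y] zero: DF = P = 9879/10000 ≈ 0.987900
step 2 [1y] swap r/2=593/19286: DF=(1 − 593/19286·(0.987900))/(1+593/19286) = 9407/10000 ≈ 0.940700
step 3 [1.5y] swap r/2=158/4723: DF=(1 − 158/4723·(0.987900+0.940700))/(1+158/4723) = 2263/2500 ≈ 0.905200
step 4 [2y] zero: DF = P = 433/500 ≈ 0.866000
step 5 [2.5y] zero: DF = P = 69/80 ≈ 0.862500
step 6 [3y] bond c/2=13/800: DF=(1507549/1600000 − 13/800·(0.987900+0.940700+0.905200+0.866000+0.862500))/(1+13/800) = 4271/5000 ≈ 0.854200
step 7 [3.5y] bond c/2=1/40: DF=(96269/100000 − 1/40·(0.987900+0.940700+0.905200+0.866000+0.862500+0.854200))/(1+1/40) = 8071/10000 ≈ 0.807100
step 8 [4y] bond c/2=7/160: DF=(1777163/1600000 − 7/160·(0.987900+0.940700+0.905200+0.866000+0.862500+0.854200+0.807100))/(1+7/160) = 8033/10000 ≈ 0.803300

1 1/2 9879/10000
2 1 9407/10000
3 3/2 2263/2500
4 2 433/500
5 5/2 69/80
6 3 4271/5000
7 7/2 8071/10000
8 4 8033/10000
DF(1y) = 9407/10000 ≈ 0.940700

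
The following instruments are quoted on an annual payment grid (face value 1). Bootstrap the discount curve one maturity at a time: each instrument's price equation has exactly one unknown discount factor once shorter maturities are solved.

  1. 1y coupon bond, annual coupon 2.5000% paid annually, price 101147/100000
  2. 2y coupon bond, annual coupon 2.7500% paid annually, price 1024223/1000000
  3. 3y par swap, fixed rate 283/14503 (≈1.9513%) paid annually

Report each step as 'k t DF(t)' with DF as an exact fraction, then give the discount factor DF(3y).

1 1 2467/2500
2 2 1213/1250
3 3 4717/5000
DF(3y) = 4717/5000 ≈ 0.943400

step 1 [1y] bond c/1=1/40: DF=(101147/100000 − 1/40·(0))/(1+1/40) = 2467/2500 ≈ 0.986800
step 2 [2y] bond c/1=11/400: DF=(1024223/1000000 − 11/400·(0.986800))/(1+11/400) = 1213/1250 ≈ 0.970400
step 3 [3y] swap r/1=283/14503: DF=(1 − 283/14503·(0.986800+0.970400))/(1+283/14503) = 4717/5000 ≈ 0.943400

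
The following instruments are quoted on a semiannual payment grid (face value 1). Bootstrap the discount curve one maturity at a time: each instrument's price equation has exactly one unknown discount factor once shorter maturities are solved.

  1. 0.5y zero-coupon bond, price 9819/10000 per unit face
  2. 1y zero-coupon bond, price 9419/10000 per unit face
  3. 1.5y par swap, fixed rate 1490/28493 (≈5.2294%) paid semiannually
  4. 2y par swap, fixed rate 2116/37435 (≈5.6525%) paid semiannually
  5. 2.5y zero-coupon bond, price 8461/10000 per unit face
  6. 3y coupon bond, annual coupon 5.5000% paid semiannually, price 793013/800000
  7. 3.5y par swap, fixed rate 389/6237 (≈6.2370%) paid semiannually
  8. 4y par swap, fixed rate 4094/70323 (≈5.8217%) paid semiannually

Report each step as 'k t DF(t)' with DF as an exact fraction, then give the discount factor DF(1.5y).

step 1 [0.5y] zero: DF = P = 9819/10000 ≈ 0.981900
step 2 [1y] zero: DF = P = 9419/10000 ≈ 0.941900
step 3 [1.5y] swap r/2=745/28493: DF=(1 − 745/28493·(0.981900+0.941900))/(1+745/28493) = 1851/2000 ≈ 0.925500
step 4 [2y] swap r/2=1058/37435: DF=(1 − 1058/37435·(0.981900+0.941900+0.925500))/(1+1058/37435) = 4471/5000 ≈ 0.894200
step 5 [2.5y] zero: DF = P = 8461/10000 ≈ 0.846100
step 6 [3y] bond c/2=11/400: DF=(793013/800000 − 11/400·(0.981900+0.941900+0.925500+0.894200+0.846100))/(1+11/400) = 8419/10000 ≈ 0.841900
step 7 [3.5y] swap r/2=389/12474: DF=(1 − 389/12474·(0.981900+0.941900+0.925500+0.894200+0.846100+0.841900))/(1+389/12474) = 1611/2000 ≈ 0.805500
step 8 [4y] swap r/2=2047/70323: DF=(1 − 2047/70323·(0.981900+0.941900+0.925500+0.894200+0.846100+0.841900+0.805500))/(1+2047/70323) = 7953/10000 ≈ 0.795300

1 1/2 9819/10000
2 1 9419/10000
3 3/2 1851/2000
4 2 4471/5000
5 5/2 8461/10000
6 3 8419/10000
7 7/2 1611/2000
8 4 7953/10000
DF(1.5y) = 1851/2000 ≈ 0.925500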